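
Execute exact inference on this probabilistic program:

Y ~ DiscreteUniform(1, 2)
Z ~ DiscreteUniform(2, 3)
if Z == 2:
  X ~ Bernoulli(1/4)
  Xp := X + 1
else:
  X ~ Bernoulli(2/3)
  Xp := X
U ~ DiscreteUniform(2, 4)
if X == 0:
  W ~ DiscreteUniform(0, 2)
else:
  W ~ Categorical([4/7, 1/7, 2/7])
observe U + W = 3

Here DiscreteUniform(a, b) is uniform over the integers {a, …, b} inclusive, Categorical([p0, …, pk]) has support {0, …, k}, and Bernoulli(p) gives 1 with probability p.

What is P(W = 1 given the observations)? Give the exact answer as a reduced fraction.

P(W = 1 | obs) = 124/347

Enumerate traces; 16 have nonzero weight after conditioning:
  (Y=1, Z=2, X=0, U=2, W=1) weight 1/48
  (Y=1, Z=2, X=0, U=3, W=0) weight 1/48
  (Y=1, Z=2, X=1, U=2, W=1) weight 1/336
  (Y=1, Z=2, X=1, U=3, W=0) weight 1/84
  (Y=1, Z=3, X=0, U=2, W=1) weight 1/108
  (Y=1, Z=3, X=0, U=3, W=0) weight 1/108
  (Y=1, Z=3, X=1, U=2, W=1) weight 1/126
  (Y=1, Z=3, X=1, U=3, W=0) weight 2/63
  … 8 more
Group by W:
  weight(W=0) = 223/1512
  weight(W=1) = 31/378
Total weight = 223/1512 + 31/378 = 347/1512
P(W=0 | obs) = 223/1512 / 347/1512 = 223/347
P(W=1 | obs) = 31/378 / 347/1512 = 124/347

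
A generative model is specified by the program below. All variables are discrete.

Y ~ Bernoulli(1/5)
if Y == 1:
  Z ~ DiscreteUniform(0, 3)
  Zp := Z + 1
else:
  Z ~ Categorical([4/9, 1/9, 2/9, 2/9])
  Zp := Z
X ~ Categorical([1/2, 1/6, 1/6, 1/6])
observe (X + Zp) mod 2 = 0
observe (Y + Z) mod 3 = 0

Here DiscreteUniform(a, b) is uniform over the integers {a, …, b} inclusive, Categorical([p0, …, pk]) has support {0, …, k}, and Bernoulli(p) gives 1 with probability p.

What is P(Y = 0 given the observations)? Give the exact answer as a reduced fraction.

P(Y = 0 | obs) = 160/169

Enumerate traces; 6 have nonzero weight after conditioning:
  (Y=0, Z=0, X=0) weight 8/45
  (Y=0, Z=0, X=2) weight 8/135
  (Y=0, Z=3, X=1) weight 4/135
  (Y=0, Z=3, X=3) weight 4/135
  (Y=1, Z=2, X=1) weight 1/120
  (Y=1, Z=2, X=3) weight 1/120
Group by Y:
  weight(Y=0) = 8/27
  weight(Y=1) = 1/60
Total weight = 8/27 + 1/60 = 169/540
P(Y=0 | obs) = 8/27 / 169/540 = 160/169
P(Y=1 | obs) = 1/60 / 169/540 = 9/169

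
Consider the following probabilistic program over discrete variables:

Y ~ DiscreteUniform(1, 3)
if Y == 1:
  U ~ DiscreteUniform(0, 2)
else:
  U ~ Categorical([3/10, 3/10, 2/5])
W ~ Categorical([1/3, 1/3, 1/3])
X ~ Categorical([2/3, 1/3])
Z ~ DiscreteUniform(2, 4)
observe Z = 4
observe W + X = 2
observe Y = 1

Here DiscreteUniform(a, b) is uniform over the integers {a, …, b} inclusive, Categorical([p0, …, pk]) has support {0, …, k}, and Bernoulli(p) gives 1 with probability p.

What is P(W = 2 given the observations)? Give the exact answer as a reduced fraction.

P(W = 2 | obs) = 2/3

Enumerate traces; 6 have nonzero weight after conditioning:
  (Y=1, U=0, W=1, X=1, Z=4) weight 1/243
  (Y=1, U=0, W=2, X=0, Z=4) weight 2/243
  (Y=1, U=1, W=1, X=1, Z=4) weight 1/243
  (Y=1, U=1, W=2, X=0, Z=4) weight 2/243
  (Y=1, U=2, W=1, X=1, Z=4) weight 1/243
  (Y=1, U=2, W=2, X=0, Z=4) weight 2/243
Group by W:
  weight(W=1) = 1/81
  weight(W=2) = 2/81
Total weight = 1/81 + 2/81 = 1/27
P(W=1 | obs) = 1/81 / 1/27 = 1/3
P(W=2 | obs) = 2/81 / 1/27 = 2/3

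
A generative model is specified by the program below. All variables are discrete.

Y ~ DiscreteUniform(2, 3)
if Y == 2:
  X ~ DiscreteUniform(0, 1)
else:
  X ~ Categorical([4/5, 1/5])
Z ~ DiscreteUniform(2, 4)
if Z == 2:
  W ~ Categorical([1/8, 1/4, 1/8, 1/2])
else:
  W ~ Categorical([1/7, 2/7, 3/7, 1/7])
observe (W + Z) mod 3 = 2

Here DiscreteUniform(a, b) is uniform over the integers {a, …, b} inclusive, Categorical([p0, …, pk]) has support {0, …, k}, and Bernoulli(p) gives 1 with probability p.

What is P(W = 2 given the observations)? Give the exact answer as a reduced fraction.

P(W = 2 | obs) = 8/25

Enumerate traces; 16 have nonzero weight after conditioning:
  (Y=2, X=0, Z=2, W=0) weight 1/96
  (Y=2, X=0, Z=2, W=3) weight 1/24
  (Y=2, X=0, Z=3, W=2) weight 1/28
  (Y=2, X=0, Z=4, W=1) weight 1/42
  (Y=2, X=1, Z=2, W=0) weight 1/96
  (Y=2, X=1, Z=2, W=3) weight 1/24
  (Y=2, X=1, Z=3, W=2) weight 1/28
  (Y=2, X=1, Z=4, W=1) weight 1/42
  … 8 more
Group by W:
  weight(W=0) = 1/24
  weight(W=1) = 2/21
  weight(W=2) = 1/7
  weight(W=3) = 1/6
Total weight = 1/24 + 2/21 + 1/7 + 1/6 = 25/56
P(W=0 | obs) = 1/24 / 25/56 = 7/75
P(W=1 | obs) = 2/21 / 25/56 = 16/75
P(W=2 | obs) = 1/7 / 25/56 = 8/25
P(W=3 | obs) = 1/6 / 25/56 = 28/75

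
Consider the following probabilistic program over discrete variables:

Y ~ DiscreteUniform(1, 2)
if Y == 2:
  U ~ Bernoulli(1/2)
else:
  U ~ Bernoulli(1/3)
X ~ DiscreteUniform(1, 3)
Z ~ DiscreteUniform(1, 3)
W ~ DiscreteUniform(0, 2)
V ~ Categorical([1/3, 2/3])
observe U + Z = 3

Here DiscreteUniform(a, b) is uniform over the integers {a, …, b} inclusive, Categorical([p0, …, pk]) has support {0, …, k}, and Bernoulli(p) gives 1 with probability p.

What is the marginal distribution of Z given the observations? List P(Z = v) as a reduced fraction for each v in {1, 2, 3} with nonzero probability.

P(Z=2) = 5/12, P(Z=3) = 7/12

Enumerate traces; 72 have nonzero weight after conditioning:
  (Y=1, U=0, X=1, Z=3, W=0, V=0) weight 1/243
  (Y=1, U=0, X=1, Z=3, W=0, V=1) weight 2/243
  (Y=1, U=0, X=1, Z=3, W=1, V=0) weight 1/243
  (Y=1, U=0, X=1, Z=3, W=1, V=1) weight 2/243
  (Y=1, U=0, X=1, Z=3, W=2, V=0) weight 1/243
  (Y=1, U=0, X=1, Z=3, W=2, V=1) weight 2/243
  (Y=1, U=0, X=2, Z=3, W=0, V=0) weight 1/243
  (Y=1, U=0, X=2, Z=3, W=0, V=1) weight 2/243
  (Y=1, U=1, X=1, Z=2, W=0, V=0) weight 1/486
  … 63 more
Group by Z:
  weight(Z=2) = 5/36
  weight(Z=3) = 7/36
Total weight = 5/36 + 7/36 = 1/3
P(Z=2 | obs) = 5/36 / 1/3 = 5/12
P(Z=3 | obs) = 7/36 / 1/3 = 7/12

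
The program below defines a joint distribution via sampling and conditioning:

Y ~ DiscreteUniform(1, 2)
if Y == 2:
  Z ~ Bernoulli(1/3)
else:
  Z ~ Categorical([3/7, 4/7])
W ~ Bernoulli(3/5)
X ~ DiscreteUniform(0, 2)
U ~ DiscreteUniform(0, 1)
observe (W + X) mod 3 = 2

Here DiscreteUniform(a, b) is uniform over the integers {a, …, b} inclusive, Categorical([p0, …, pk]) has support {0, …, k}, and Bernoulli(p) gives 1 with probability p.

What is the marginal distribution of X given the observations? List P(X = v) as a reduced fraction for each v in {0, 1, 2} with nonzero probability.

Enumerate traces; 16 have nonzero weight after conditioning:
  (Y=1, Z=0, W=0, X=2, U=0) weight 1/70
  (Y=1, Z=0, W=0, X=2, U=1) weight 1/70
  (Y=1, Z=0, W=1, X=1, U=0) weight 3/140
  (Y=1, Z=0, W=1, X=1, U=1) weight 3/140
  (Y=1, Z=1, W=0, X=2, U=0) weight 2/105
  (Y=1, Z=1, W=0, X=2, U=1) weight 2/105
  (Y=1, Z=1, W=1, X=1, U=0) weight 1/35
  (Y=1, Z=1, W=1, X=1, U=1) weight 1/35
  … 8 more
Group by X:
  weight(X=1) = 1/5
  weight(X=2) = 2/15
Total weight = 1/5 + 2/15 = 1/3
P(X=1 | obs) = 1/5 / 1/3 = 3/5
P(X=2 | obs) = 2/15 / 1/3 = 2/5

P(X=1) = 3/5, P(X=2) = 2/5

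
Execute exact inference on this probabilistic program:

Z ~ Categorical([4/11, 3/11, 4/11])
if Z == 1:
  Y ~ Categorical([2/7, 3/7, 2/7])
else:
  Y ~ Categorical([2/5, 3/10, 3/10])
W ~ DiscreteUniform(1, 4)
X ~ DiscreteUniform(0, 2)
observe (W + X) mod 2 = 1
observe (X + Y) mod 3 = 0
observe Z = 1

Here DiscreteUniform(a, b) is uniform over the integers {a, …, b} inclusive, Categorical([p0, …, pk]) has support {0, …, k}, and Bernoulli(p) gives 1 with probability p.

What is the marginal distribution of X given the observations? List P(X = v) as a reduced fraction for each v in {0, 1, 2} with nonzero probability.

P(X=0) = 2/7, P(X=1) = 2/7, P(X=2) = 3/7

Enumerate traces; 6 have nonzero weight after conditioning:
  (Z=1, Y=0, W=1, X=0) weight 1/154
  (Z=1, Y=0, W=3, X=0) weight 1/154
  (Z=1, Y=1, W=1, X=2) weight 3/308
  (Z=1, Y=1, W=3, X=2) weight 3/308
  (Z=1, Y=2, W=2, X=1) weight 1/154
  (Z=1, Y=2, W=4, X=1) weight 1/154
Group by X:
  weight(X=0) = 1/77
  weight(X=1) = 1/77
  weight(X=2) = 3/154
Total weight = 1/77 + 1/77 + 3/154 = 1/22
P(X=0 | obs) = 1/77 / 1/22 = 2/7
P(X=1 | obs) = 1/77 / 1/22 = 2/7
P(X=2 | obs) = 3/154 / 1/22 = 3/7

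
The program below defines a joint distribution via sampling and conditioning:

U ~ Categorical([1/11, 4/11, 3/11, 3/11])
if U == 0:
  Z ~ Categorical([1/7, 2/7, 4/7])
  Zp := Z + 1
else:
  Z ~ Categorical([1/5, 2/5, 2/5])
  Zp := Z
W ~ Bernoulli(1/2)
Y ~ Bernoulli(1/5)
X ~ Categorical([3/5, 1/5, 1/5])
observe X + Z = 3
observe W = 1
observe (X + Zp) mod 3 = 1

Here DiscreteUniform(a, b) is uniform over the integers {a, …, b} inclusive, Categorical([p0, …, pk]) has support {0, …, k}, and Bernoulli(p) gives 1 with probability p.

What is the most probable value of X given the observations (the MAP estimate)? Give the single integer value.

Enumerate traces; 4 have nonzero weight after conditioning:
  (U=0, Z=1, W=1, Y=0, X=2) weight 4/1925
  (U=0, Z=1, W=1, Y=1, X=2) weight 1/1925
  (U=0, Z=2, W=1, Y=0, X=1) weight 8/1925
  (U=0, Z=2, W=1, Y=1, X=1) weight 2/1925
Group by X:
  weight(X=1) = 2/385
  weight(X=2) = 1/385
Total weight = 2/385 + 1/385 = 3/385
P(X=1 | obs) = 2/385 / 3/385 = 2/3
P(X=2 | obs) = 1/385 / 3/385 = 1/3
argmax = 1

argmax_v P(X = v | obs) = 1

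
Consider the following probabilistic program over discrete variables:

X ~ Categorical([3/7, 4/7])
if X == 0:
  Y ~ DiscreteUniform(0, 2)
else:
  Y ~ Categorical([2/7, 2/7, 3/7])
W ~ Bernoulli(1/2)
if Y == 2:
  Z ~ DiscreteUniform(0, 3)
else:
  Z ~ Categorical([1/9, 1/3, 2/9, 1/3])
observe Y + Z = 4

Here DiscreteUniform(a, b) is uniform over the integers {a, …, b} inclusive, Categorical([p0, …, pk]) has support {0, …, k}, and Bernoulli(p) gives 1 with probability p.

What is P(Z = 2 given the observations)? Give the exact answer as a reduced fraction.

P(Z = 2 | obs) = 19/39

Enumerate traces; 8 have nonzero weight after conditioning:
  (X=0, Y=1, W=0, Z=3) weight 1/42
  (X=0, Y=1, W=1, Z=3) weight 1/42
  (X=0, Y=2, W=0, Z=2) weight 1/56
  (X=0, Y=2, W=1, Z=2) weight 1/56
  (X=1, Y=1, W=0, Z=3) weight 4/147
  (X=1, Y=1, W=1, Z=3) weight 4/147
  (X=1, Y=2, W=0, Z=2) weight 3/98
  (X=1, Y=2, W=1, Z=2) weight 3/98
Group by Z:
  weight(Z=2) = 19/196
  weight(Z=3) = 5/49
Total weight = 19/196 + 5/49 = 39/196
P(Z=2 | obs) = 19/196 / 39/196 = 19/39
P(Z=3 | obs) = 5/49 / 39/196 = 20/39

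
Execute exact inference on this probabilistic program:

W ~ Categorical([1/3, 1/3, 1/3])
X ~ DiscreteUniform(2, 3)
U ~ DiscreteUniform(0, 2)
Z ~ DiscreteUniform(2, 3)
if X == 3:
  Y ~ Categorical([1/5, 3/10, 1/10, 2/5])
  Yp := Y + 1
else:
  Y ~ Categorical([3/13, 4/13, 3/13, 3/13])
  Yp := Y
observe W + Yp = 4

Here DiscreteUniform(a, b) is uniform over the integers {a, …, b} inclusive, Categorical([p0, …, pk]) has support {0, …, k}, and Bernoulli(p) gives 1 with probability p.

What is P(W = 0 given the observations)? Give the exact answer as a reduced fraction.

P(W = 0 | obs) = 13/41

Enumerate traces; 30 have nonzero weight after conditioning:
  (W=0, X=3, U=0, Z=2, Y=3) weight 1/90
  (W=0, X=3, U=0, Z=3, Y=3) weight 1/90
  (W=0, X=3, U=1, Z=2, Y=3) weight 1/90
  (W=0, X=3, U=1, Z=3, Y=3) weight 1/90
  (W=0, X=3, U=2, Z=2, Y=3) weight 1/90
  (W=0, X=3, U=2, Z=3, Y=3) weight 1/90
  (W=1, X=2, U=0, Z=2, Y=3) weight 1/156
  (W=1, X=2, U=0, Z=3, Y=3) weight 1/156
  (W=2, X=2, U=0, Z=2, Y=2) weight 1/156
  … 21 more
Group by W:
  weight(W=0) = 1/15
  weight(W=1) = 43/780
  weight(W=2) = 23/260
Total weight = 1/15 + 43/780 + 23/260 = 41/195
P(W=0 | obs) = 1/15 / 41/195 = 13/41
P(W=1 | obs) = 43/780 / 41/195 = 43/164
P(W=2 | obs) = 23/260 / 41/195 = 69/164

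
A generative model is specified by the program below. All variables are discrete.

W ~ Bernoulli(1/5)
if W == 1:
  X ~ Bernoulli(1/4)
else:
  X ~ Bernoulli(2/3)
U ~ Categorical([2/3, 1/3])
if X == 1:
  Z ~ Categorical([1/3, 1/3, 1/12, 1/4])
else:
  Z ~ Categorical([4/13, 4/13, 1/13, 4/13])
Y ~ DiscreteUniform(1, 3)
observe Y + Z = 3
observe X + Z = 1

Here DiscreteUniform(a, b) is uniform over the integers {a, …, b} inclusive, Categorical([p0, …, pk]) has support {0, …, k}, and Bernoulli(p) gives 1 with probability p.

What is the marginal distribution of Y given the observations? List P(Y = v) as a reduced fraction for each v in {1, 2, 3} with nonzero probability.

P(Y=2) = 60/151, P(Y=3) = 91/151

Enumerate traces; 8 have nonzero weight after conditioning:
  (W=0, X=0, U=0, Z=1, Y=2) weight 32/1755
  (W=0, X=0, U=1, Z=1, Y=2) weight 16/1755
  (W=0, X=1, U=0, Z=0, Y=3) weight 16/405
  (W=0, X=1, U=1, Z=0, Y=3) weight 8/405
  (W=1, X=0, U=0, Z=1, Y=2) weight 2/195
  (W=1, X=0, U=1, Z=1, Y=2) weight 1/195
  (W=1, X=1, U=0, Z=0, Y=3) weight 1/270
  (W=1, X=1, U=1, Z=0, Y=3) weight 1/540
Group by Y:
  weight(Y=2) = 5/117
  weight(Y=3) = 7/108
Total weight = 5/117 + 7/108 = 151/1404
P(Y=2 | obs) = 5/117 / 151/1404 = 60/151
P(Y=3 | obs) = 7/108 / 151/1404 = 91/151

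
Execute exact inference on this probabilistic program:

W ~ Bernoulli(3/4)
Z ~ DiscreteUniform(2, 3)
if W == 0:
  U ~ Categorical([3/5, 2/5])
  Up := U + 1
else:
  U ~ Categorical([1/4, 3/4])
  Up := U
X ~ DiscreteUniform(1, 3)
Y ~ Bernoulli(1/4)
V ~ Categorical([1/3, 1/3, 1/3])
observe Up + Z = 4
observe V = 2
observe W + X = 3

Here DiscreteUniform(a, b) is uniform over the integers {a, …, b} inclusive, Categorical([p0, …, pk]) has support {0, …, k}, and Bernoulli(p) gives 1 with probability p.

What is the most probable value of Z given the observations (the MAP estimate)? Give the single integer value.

argmax_v P(Z = v | obs) = 3

Enumerate traces; 6 have nonzero weight after conditioning:
  (W=0, Z=2, U=1, X=3, Y=0, V=2) weight 1/240
  (W=0, Z=2, U=1, X=3, Y=1, V=2) weight 1/720
  (W=0, Z=3, U=0, X=3, Y=0, V=2) weight 1/160
  (W=0, Z=3, U=0, X=3, Y=1, V=2) weight 1/480
  (W=1, Z=3, U=1, X=2, Y=0, V=2) weight 3/128
  (W=1, Z=3, U=1, X=2, Y=1, V=2) weight 1/128
Group by Z:
  weight(Z=2) = 1/180
  weight(Z=3) = 19/480
Total weight = 1/180 + 19/480 = 13/288
P(Z=2 | obs) = 1/180 / 13/288 = 8/65
P(Z=3 | obs) = 19/480 / 13/288 = 57/65
argmax = 3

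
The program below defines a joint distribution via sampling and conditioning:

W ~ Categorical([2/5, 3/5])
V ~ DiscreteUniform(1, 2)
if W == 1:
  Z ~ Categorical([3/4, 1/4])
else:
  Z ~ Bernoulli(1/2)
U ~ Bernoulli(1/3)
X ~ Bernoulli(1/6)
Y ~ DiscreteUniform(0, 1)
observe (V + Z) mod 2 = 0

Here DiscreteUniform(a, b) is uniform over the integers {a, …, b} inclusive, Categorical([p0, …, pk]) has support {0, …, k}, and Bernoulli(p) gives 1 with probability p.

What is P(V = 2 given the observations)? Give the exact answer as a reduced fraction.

Enumerate traces; 32 have nonzero weight after conditioning:
  (W=0, V=1, Z=1, U=0, X=0, Y=0) weight 1/36
  (W=0, V=1, Z=1, U=0, X=0, Y=1) weight 1/36
  (W=0, V=1, Z=1, U=0, X=1, Y=0) weight 1/180
  (W=0, V=1, Z=1, U=0, X=1, Y=1) weight 1/180
  (W=0, V=1, Z=1, U=1, X=0, Y=0) weight 1/72
  (W=0, V=1, Z=1, U=1, X=0, Y=1) weight 1/72
  (W=0, V=1, Z=1, U=1, X=1, Y=0) weight 1/360
  (W=0, V=1, Z=1, U=1, X=1, Y=1) weight 1/360
  (W=0, V=2, Z=0, U=0, X=0, Y=0) weight 1/36
  … 23 more
Group by V:
  weight(V=1) = 7/40
  weight(V=2) = 13/40
Total weight = 7/40 + 13/40 = 1/2
P(V=1 | obs) = 7/40 / 1/2 = 7/20
P(V=2 | obs) = 13/40 / 1/2 = 13/20

P(V = 2 | obs) = 13/20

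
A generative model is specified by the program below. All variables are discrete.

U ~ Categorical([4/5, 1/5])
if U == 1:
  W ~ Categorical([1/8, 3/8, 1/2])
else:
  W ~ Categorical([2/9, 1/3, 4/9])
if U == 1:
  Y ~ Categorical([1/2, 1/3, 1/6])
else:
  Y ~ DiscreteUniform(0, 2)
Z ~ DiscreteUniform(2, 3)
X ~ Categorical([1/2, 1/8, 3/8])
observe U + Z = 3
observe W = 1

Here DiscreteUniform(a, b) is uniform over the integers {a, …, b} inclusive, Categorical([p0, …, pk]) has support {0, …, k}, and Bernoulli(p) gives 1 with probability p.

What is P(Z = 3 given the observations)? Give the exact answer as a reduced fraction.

Enumerate traces; 18 have nonzero weight after conditioning:
  (U=0, W=1, Y=0, Z=3, X=0) weight 1/45
  (U=0, W=1, Y=0, Z=3, X=1) weight 1/180
  (U=0, W=1, Y=0, Z=3, X=2) weight 1/60
  (U=0, W=1, Y=1, Z=3, X=0) weight 1/45
  (U=0, W=1, Y=1, Z=3, X=1) weight 1/180
  (U=0, W=1, Y=1, Z=3, X=2) weight 1/60
  (U=0, W=1, Y=2, Z=3, X=0) weight 1/45
  (U=0, W=1, Y=2, Z=3, X=1) weight 1/180
  (U=1, W=1, Y=0, Z=2, X=0) weight 3/320
  … 9 more
Group by Z:
  weight(Z=2) = 3/80
  weight(Z=3) = 2/15
Total weight = 3/80 + 2/15 = 41/240
P(Z=2 | obs) = 3/80 / 41/240 = 9/41
P(Z=3 | obs) = 2/15 / 41/240 = 32/41

P(Z = 3 | obs) = 32/41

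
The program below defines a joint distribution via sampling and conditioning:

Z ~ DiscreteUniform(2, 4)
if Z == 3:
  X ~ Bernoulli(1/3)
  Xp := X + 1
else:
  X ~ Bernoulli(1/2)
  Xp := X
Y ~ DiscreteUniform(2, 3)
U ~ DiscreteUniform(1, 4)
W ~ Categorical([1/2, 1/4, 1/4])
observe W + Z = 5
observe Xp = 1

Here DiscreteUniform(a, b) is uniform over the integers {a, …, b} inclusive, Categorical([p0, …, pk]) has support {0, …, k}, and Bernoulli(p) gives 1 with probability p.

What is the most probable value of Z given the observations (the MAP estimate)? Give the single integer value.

Enumerate traces; 16 have nonzero weight after conditioning:
  (Z=3, X=0, Y=2, U=1, W=2) weight 1/144
  (Z=3, X=0, Y=2, U=2, W=2) weight 1/144
  (Z=3, X=0, Y=2, U=3, W=2) weight 1/144
  (Z=3, X=0, Y=2, U=4, W=2) weight 1/144
  (Z=3, X=0, Y=3, U=1, W=2) weight 1/144
  (Z=3, X=0, Y=3, U=2, W=2) weight 1/144
  (Z=3, X=0, Y=3, U=3, W=2) weight 1/144
  (Z=3, X=0, Y=3, U=4, W=2) weight 1/144
  (Z=4, X=1, Y=2, U=1, W=1) weight 1/192
  … 7 more
Group by Z:
  weight(Z=3) = 1/18
  weight(Z=4) = 1/24
Total weight = 1/18 + 1/24 = 7/72
P(Z=3 | obs) = 1/18 / 7/72 = 4/7
P(Z=4 | obs) = 1/24 / 7/72 = 3/7
argmax = 3

argmax_v P(Z = v | obs) = 3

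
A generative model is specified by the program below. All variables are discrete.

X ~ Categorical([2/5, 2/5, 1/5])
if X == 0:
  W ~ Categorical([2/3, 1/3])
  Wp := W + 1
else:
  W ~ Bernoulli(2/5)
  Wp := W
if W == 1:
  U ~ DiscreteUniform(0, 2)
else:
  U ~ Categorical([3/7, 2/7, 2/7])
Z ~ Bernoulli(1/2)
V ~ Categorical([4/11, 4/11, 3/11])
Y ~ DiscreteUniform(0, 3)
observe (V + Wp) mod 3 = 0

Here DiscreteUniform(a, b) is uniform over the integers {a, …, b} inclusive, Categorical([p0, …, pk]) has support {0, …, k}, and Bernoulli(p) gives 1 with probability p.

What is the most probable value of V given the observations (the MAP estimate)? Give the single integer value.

argmax_v P(V = v | obs) = 2

Enumerate traces; 144 have nonzero weight after conditioning:
  (X=0, W=0, U=0, Z=0, V=2, Y=0) weight 3/770
  (X=0, W=0, U=0, Z=0, V=2, Y=1) weight 3/770
  (X=0, W=0, U=0, Z=0, V=2, Y=2) weight 3/770
  (X=0, W=0, U=0, Z=0, V=2, Y=3) weight 3/770
  (X=0, W=0, U=0, Z=1, V=2, Y=0) weight 3/770
  (X=0, W=0, U=0, Z=1, V=2, Y=1) weight 3/770
  (X=0, W=0, U=0, Z=1, V=2, Y=2) weight 3/770
  (X=0, W=0, U=0, Z=1, V=2, Y=3) weight 3/770
  (X=0, W=1, U=0, Z=0, V=1, Y=0) weight 1/495
  (X=1, W=0, U=0, Z=0, V=0, Y=0) weight 9/1925
  … 134 more
Group by V:
  weight(V=0) = 36/275
  weight(V=1) = 8/165
  weight(V=2) = 38/275
Total weight = 36/275 + 8/165 + 38/275 = 262/825
P(V=0 | obs) = 36/275 / 262/825 = 54/131
P(V=1 | obs) = 8/165 / 262/825 = 20/131
P(V=2 | obs) = 38/275 / 262/825 = 57/131
argmax = 2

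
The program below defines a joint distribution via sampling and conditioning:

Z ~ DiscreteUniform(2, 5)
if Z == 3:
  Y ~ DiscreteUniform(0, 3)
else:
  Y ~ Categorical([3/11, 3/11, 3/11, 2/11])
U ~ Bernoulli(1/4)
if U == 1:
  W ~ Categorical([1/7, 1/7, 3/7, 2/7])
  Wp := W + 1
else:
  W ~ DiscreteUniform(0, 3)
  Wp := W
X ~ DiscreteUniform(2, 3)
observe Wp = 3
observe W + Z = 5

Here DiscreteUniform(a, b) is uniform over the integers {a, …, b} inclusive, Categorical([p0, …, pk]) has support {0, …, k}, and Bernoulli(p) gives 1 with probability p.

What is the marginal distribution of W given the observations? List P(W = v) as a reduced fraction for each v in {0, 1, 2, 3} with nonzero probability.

Enumerate traces; 16 have nonzero weight after conditioning:
  (Z=2, Y=0, U=0, W=3, X=2) weight 9/1408
  (Z=2, Y=0, U=0, W=3, X=3) weight 9/1408
  (Z=2, Y=1, U=0, W=3, X=2) weight 9/1408
  (Z=2, Y=1, U=0, W=3, X=3) weight 9/1408
  (Z=2, Y=2, U=0, W=3, X=2) weight 9/1408
  (Z=2, Y=2, U=0, W=3, X=3) weight 9/1408
  (Z=2, Y=3, U=0, W=3, X=2) weight 3/704
  (Z=2, Y=3, U=0, W=3, X=3) weight 3/704
  (Z=3, Y=0, U=1, W=2, X=2) weight 3/896
  … 7 more
Group by W:
  weight(W=2) = 3/112
  weight(W=3) = 3/64
Total weight = 3/112 + 3/64 = 33/448
P(W=2 | obs) = 3/112 / 33/448 = 4/11
P(W=3 | obs) = 3/64 / 33/448 = 7/11

P(W=2) = 4/11, P(W=3) = 7/11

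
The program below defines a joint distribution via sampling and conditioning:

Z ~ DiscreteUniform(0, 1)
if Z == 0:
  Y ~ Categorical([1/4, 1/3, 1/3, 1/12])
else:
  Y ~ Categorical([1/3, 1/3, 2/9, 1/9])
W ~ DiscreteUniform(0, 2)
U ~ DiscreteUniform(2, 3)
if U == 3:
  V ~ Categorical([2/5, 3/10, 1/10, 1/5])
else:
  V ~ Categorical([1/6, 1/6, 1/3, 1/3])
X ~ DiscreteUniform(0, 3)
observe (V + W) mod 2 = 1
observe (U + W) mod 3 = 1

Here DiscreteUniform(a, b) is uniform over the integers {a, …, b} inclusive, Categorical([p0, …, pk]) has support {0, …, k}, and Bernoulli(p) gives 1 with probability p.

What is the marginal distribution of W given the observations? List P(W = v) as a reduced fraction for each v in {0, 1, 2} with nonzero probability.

Enumerate traces; 128 have nonzero weight after conditioning:
  (Z=0, Y=0, W=1, U=3, V=0, X=0) weight 1/480
  (Z=0, Y=0, W=1, U=3, V=0, X=1) weight 1/480
  (Z=0, Y=0, W=1, U=3, V=0, X=2) weight 1/480
  (Z=0, Y=0, W=1, U=3, V=0, X=3) weight 1/480
  (Z=0, Y=0, W=1, U=3, V=2, X=0) weight 1/1920
  (Z=0, Y=0, W=1, U=3, V=2, X=1) weight 1/1920
  (Z=0, Y=0, W=1, U=3, V=2, X=2) weight 1/1920
  (Z=0, Y=0, W=1, U=3, V=2, X=3) weight 1/1920
  (Z=0, Y=0, W=2, U=2, V=1, X=0) weight 1/1152
  … 119 more
Group by W:
  weight(W=1) = 1/12
  weight(W=2) = 1/12
Total weight = 1/12 + 1/12 = 1/6
P(W=1 | obs) = 1/12 / 1/6 = 1/2
P(W=2 | obs) = 1/12 / 1/6 = 1/2

P(W=1) = 1/2, P(W=2) = 1/2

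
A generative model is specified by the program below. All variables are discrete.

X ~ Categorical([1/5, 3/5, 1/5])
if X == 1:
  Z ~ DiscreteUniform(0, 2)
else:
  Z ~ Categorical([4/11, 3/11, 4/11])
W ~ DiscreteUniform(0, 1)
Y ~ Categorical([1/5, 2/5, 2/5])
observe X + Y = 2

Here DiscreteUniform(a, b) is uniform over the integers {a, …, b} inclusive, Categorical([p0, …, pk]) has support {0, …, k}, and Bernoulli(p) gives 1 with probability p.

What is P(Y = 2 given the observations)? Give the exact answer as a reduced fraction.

P(Y = 2 | obs) = 2/9

Enumerate traces; 18 have nonzero weight after conditioning:
  (X=0, Z=0, W=0, Y=2) weight 4/275
  (X=0, Z=0, W=1, Y=2) weight 4/275
  (X=0, Z=1, W=0, Y=2) weight 3/275
  (X=0, Z=1, W=1, Y=2) weight 3/275
  (X=0, Z=2, W=0, Y=2) weight 4/275
  (X=0, Z=2, W=1, Y=2) weight 4/275
  (X=1, Z=0, W=0, Y=1) weight 1/25
  (X=1, Z=0, W=1, Y=1) weight 1/25
  (X=2, Z=0, W=0, Y=0) weight 2/275
  … 9 more
Group by Y:
  weight(Y=0) = 1/25
  weight(Y=1) = 6/25
  weight(Y=2) = 2/25
Total weight = 1/25 + 6/25 + 2/25 = 9/25
P(Y=0 | obs) = 1/25 / 9/25 = 1/9
P(Y=1 | obs) = 6/25 / 9/25 = 2/3
P(Y=2 | obs) = 2/25 / 9/25 = 2/9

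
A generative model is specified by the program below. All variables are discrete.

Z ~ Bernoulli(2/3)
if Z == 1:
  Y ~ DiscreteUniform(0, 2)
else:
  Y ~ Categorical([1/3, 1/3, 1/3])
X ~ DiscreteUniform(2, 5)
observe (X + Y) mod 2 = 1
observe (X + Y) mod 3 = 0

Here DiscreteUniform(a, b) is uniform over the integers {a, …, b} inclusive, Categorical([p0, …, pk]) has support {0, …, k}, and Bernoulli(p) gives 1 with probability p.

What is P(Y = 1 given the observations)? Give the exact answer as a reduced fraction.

P(Y = 1 | obs) = 1/2

Enumerate traces; 4 have nonzero weight after conditioning:
  (Z=0, Y=0, X=3) weight 1/36
  (Z=0, Y=1, X=2) weight 1/36
  (Z=1, Y=0, X=3) weight 1/18
  (Z=1, Y=1, X=2) weight 1/18
Group by Y:
  weight(Y=0) = 1/12
  weight(Y=1) = 1/12
Total weight = 1/12 + 1/12 = 1/6
P(Y=0 | obs) = 1/12 / 1/6 = 1/2
P(Y=1 | obs) = 1/12 / 1/6 = 1/2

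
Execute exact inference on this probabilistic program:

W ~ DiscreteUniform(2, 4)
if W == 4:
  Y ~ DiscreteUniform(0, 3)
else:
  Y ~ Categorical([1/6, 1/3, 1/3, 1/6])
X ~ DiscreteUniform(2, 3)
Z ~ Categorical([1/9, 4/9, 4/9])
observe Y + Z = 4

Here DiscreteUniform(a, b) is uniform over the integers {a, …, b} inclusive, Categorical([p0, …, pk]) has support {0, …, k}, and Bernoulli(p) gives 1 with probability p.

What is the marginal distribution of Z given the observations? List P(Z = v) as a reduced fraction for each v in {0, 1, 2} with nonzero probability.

P(Z=1) = 7/18, P(Z=2) = 11/18

Enumerate traces; 12 have nonzero weight after conditioning:
  (W=2, Y=2, X=2, Z=2) weight 2/81
  (W=2, Y=2, X=3, Z=2) weight 2/81
  (W=2, Y=3, X=2, Z=1) weight 1/81
  (W=2, Y=3, X=3, Z=1) weight 1/81
  (W=3, Y=2, X=2, Z=2) weight 2/81
  (W=3, Y=2, X=3, Z=2) weight 2/81
  (W=3, Y=3, X=2, Z=1) weight 1/81
  (W=3, Y=3, X=3, Z=1) weight 1/81
  … 4 more
Group by Z:
  weight(Z=1) = 7/81
  weight(Z=2) = 11/81
Total weight = 7/81 + 11/81 = 2/9
P(Z=1 | obs) = 7/81 / 2/9 = 7/18
P(Z=2 | obs) = 11/81 / 2/9 = 11/18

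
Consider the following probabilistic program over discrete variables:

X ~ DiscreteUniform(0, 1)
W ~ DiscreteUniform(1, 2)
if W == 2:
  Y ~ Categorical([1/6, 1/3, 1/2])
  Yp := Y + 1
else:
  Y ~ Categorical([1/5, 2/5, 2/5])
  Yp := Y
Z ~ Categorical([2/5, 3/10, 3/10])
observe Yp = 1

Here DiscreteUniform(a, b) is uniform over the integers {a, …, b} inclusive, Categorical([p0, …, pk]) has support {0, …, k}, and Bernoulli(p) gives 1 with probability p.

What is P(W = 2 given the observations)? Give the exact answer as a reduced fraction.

P(W = 2 | obs) = 5/17

Enumerate traces; 12 have nonzero weight after conditioning:
  (X=0, W=1, Y=1, Z=0) weight 1/25
  (X=0, W=1, Y=1, Z=1) weight 3/100
  (X=0, W=1, Y=1, Z=2) weight 3/100
  (X=0, W=2, Y=0, Z=0) weight 1/60
  (X=0, W=2, Y=0, Z=1) weight 1/80
  (X=0, W=2, Y=0, Z=2) weight 1/80
  (X=1, W=1, Y=1, Z=0) weight 1/25
  (X=1, W=1, Y=1, Z=1) weight 3/100
  … 4 more
Group by W:
  weight(W=1) = 1/5
  weight(W=2) = 1/12
Total weight = 1/5 + 1/12 = 17/60
P(W=1 | obs) = 1/5 / 17/60 = 12/17
P(W=2 | obs) = 1/12 / 17/60 = 5/17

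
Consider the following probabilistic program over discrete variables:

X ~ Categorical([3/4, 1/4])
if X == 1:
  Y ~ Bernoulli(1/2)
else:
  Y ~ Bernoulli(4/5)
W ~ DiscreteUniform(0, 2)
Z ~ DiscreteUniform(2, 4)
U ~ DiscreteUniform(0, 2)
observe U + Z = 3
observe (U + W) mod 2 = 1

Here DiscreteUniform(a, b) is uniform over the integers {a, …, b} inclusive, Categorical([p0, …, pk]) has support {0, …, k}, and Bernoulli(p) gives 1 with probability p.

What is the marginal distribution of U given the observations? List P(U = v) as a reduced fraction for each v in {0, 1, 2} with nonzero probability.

Enumerate traces; 12 have nonzero weight after conditioning:
  (X=0, Y=0, W=0, Z=2, U=1) weight 1/180
  (X=0, Y=0, W=1, Z=3, U=0) weight 1/180
  (X=0, Y=0, W=2, Z=2, U=1) weight 1/180
  (X=0, Y=1, W=0, Z=2, U=1) weight 1/45
  (X=0, Y=1, W=1, Z=3, U=0) weight 1/45
  (X=0, Y=1, W=2, Z=2, U=1) weight 1/45
  (X=1, Y=0, W=0, Z=2, U=1) weight 1/216
  (X=1, Y=0, W=1, Z=3, U=0) weight 1/216
  … 4 more
Group by U:
  weight(U=0) = 1/27
  weight(U=1) = 2/27
Total weight = 1/27 + 2/27 = 1/9
P(U=0 | obs) = 1/27 / 1/9 = 1/3
P(U=1 | obs) = 2/27 / 1/9 = 2/3

P(U=0) = 1/3, P(U=1) = 2/3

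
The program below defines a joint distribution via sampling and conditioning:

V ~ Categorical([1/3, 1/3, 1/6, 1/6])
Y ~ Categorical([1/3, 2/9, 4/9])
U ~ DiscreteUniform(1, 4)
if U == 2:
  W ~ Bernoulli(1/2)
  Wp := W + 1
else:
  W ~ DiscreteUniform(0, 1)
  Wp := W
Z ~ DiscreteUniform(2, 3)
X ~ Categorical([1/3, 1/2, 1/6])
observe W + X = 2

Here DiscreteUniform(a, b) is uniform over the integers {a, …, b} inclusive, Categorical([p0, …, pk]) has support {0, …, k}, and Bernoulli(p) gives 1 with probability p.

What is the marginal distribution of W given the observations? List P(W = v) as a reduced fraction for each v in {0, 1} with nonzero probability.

Enumerate traces; 192 have nonzero weight after conditioning:
  (V=0, Y=0, U=1, W=0, Z=2, X=2) weight 1/864
  (V=0, Y=0, U=1, W=0, Z=3, X=2) weight 1/864
  (V=0, Y=0, U=1, W=1, Z=2, X=1) weight 1/288
  (V=0, Y=0, U=1, W=1, Z=3, X=1) weight 1/288
  (V=0, Y=0, U=2, W=0, Z=2, X=2) weight 1/864
  (V=0, Y=0, U=2, W=0, Z=3, X=2) weight 1/864
  (V=0, Y=0, U=2, W=1, Z=2, X=1) weight 1/288
  (V=0, Y=0, U=2, W=1, Z=3, X=1) weight 1/288
  … 184 more
Group by W:
  weight(W=0) = 1/12
  weight(W=1) = 1/4
Total weight = 1/12 + 1/4 = 1/3
P(W=0 | obs) = 1/12 / 1/3 = 1/4
P(W=1 | obs) = 1/4 / 1/3 = 3/4

P(W=0) = 1/4, P(W=1) = 3/4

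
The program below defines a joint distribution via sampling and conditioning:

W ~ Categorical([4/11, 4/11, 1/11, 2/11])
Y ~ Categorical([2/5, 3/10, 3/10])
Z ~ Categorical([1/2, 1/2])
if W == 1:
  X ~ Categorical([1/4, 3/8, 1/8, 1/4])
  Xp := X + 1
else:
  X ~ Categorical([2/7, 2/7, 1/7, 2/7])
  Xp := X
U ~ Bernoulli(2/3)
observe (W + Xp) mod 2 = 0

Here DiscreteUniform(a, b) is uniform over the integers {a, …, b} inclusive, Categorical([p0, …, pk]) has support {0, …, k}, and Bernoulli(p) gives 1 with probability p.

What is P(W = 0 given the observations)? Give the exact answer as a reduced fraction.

Enumerate traces; 96 have nonzero weight after conditioning:
  (W=0, Y=0, Z=0, X=0, U=0) weight 8/1155
  (W=0, Y=0, Z=0, X=0, U=1) weight 16/1155
  (W=0, Y=0, Z=0, X=2, U=0) weight 4/1155
  (W=0, Y=0, Z=0, X=2, U=1) weight 8/1155
  (W=0, Y=0, Z=1, X=0, U=0) weight 8/1155
  (W=0, Y=0, Z=1, X=0, U=1) weight 16/1155
  (W=0, Y=0, Z=1, X=2, U=0) weight 4/1155
  (W=0, Y=0, Z=1, X=2, U=1) weight 8/1155
  (W=1, Y=0, Z=0, X=0, U=0) weight 1/165
  (W=2, Y=0, Z=0, X=0, U=0) weight 2/1155
  … 86 more
Group by W:
  weight(W=0) = 12/77
  weight(W=1) = 3/22
  weight(W=2) = 3/77
  weight(W=3) = 8/77
Total weight = 12/77 + 3/22 + 3/77 + 8/77 = 67/154
P(W=0 | obs) = 12/77 / 67/154 = 24/67
P(W=1 | obs) = 3/22 / 67/154 = 21/67
P(W=2 | obs) = 3/77 / 67/154 = 6/67
P(W=3 | obs) = 8/77 / 67/154 = 16/67

P(W = 0 | obs) = 24/67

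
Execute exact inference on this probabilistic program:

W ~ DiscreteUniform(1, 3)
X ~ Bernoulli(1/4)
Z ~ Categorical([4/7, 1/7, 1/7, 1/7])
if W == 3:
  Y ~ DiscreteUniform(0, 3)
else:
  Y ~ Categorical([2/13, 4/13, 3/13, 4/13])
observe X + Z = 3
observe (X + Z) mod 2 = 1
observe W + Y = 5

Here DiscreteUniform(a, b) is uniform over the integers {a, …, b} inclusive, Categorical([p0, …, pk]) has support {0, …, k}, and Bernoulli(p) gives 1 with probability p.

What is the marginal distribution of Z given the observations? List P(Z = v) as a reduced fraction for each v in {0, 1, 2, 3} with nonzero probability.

Enumerate traces; 4 have nonzero weight after conditioning:
  (W=2, X=0, Z=3, Y=3) weight 1/91
  (W=2, X=1, Z=2, Y=3) weight 1/273
  (W=3, X=0, Z=3, Y=2) weight 1/112
  (W=3, X=1, Z=2, Y=2) weight 1/336
Group by Z:
  weight(Z=2) = 29/4368
  weight(Z=3) = 29/1456
Total weight = 29/4368 + 29/1456 = 29/1092
P(Z=2 | obs) = 29/4368 / 29/1092 = 1/4
P(Z=3 | obs) = 29/1456 / 29/1092 = 3/4

P(Z=2) = 1/4, P(Z=3) = 3/4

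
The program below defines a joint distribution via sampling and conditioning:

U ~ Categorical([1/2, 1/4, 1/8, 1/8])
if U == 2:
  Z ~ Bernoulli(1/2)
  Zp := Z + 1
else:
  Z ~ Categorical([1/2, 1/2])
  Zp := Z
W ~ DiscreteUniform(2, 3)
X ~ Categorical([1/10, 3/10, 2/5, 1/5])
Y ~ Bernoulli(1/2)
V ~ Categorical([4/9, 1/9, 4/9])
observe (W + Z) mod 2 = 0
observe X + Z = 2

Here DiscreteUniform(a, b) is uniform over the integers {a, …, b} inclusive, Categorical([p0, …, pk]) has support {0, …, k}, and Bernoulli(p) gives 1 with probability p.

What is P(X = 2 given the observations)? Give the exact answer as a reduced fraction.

Enumerate traces; 48 have nonzero weight after conditioning:
  (U=0, Z=0, W=2, X=2, Y=0, V=0) weight 1/90
  (U=0, Z=0, W=2, X=2, Y=0, V=1) weight 1/360
  (U=0, Z=0, W=2, X=2, Y=0, V=2) weight 1/90
  (U=0, Z=0, W=2, X=2, Y=1, V=0) weight 1/90
  (U=0, Z=0, W=2, X=2, Y=1, V=1) weight 1/360
  (U=0, Z=0, W=2, X=2, Y=1, V=2) weight 1/90
  (U=0, Z=1, W=3, X=1, Y=0, V=0) weight 1/120
  (U=0, Z=1, W=3, X=1, Y=0, V=1) weight 1/480
  … 40 more
Group by X:
  weight(X=1) = 3/40
  weight(X=2) = 1/10
Total weight = 3/40 + 1/10 = 7/40
P(X=1 | obs) = 3/40 / 7/40 = 3/7
P(X=2 | obs) = 1/10 / 7/40 = 4/7

P(X = 2 | obs) = 4/7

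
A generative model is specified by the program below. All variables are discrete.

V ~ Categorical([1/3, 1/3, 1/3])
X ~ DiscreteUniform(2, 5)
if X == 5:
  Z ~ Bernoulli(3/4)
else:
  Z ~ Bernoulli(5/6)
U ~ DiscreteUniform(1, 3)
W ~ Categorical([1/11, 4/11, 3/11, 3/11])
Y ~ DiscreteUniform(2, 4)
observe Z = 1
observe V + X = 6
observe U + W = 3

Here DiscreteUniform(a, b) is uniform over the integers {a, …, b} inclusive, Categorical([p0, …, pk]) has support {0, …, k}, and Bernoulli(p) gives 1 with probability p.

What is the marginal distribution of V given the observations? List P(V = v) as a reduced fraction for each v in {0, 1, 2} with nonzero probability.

Enumerate traces; 18 have nonzero weight after conditioning:
  (V=1, X=5, Z=1, U=1, W=2, Y=2) weight 1/528
  (V=1, X=5, Z=1, U=1, W=2, Y=3) weight 1/528
  (V=1, X=5, Z=1, U=1, W=2, Y=4) weight 1/528
  (V=1, X=5, Z=1, U=2, W=1, Y=2) weight 1/396
  (V=1, X=5, Z=1, U=2, W=1, Y=3) weight 1/396
  (V=1, X=5, Z=1, U=2, W=1, Y=4) weight 1/396
  (V=1, X=5, Z=1, U=3, W=0, Y=2) weight 1/1584
  (V=1, X=5, Z=1, U=3, W=0, Y=3) weight 1/1584
  (V=2, X=4, Z=1, U=1, W=2, Y=2) weight 5/2376
  … 9 more
Group by V:
  weight(V=1) = 1/66
  weight(V=2) = 5/297
Total weight = 1/66 + 5/297 = 19/594
P(V=1 | obs) = 1/66 / 19/594 = 9/19
P(V=2 | obs) = 5/297 / 19/594 = 10/19

P(V=1) = 9/19, P(V=2) = 10/19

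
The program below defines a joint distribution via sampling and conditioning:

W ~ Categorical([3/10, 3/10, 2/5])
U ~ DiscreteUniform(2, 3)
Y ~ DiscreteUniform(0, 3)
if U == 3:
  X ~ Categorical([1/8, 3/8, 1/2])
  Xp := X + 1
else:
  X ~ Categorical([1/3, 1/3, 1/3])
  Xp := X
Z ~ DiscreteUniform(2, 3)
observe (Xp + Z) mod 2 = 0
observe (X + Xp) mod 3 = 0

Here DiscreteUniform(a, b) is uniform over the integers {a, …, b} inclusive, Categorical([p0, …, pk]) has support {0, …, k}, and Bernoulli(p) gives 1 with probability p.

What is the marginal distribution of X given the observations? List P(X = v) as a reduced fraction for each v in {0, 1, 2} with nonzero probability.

Enumerate traces; 24 have nonzero weight after conditioning:
  (W=0, U=2, Y=0, X=0, Z=2) weight 1/160
  (W=0, U=2, Y=1, X=0, Z=2) weight 1/160
  (W=0, U=2, Y=2, X=0, Z=2) weight 1/160
  (W=0, U=2, Y=3, X=0, Z=2) weight 1/160
  (W=0, U=3, Y=0, X=1, Z=2) weight 9/1280
  (W=0, U=3, Y=1, X=1, Z=2) weight 9/1280
  (W=0, U=3, Y=2, X=1, Z=2) weight 9/1280
  (W=0, U=3, Y=3, X=1, Z=2) weight 9/1280
  … 16 more
Group by X:
  weight(X=0) = 1/12
  weight(X=1) = 3/32
Total weight = 1/12 + 3/32 = 17/96
P(X=0 | obs) = 1/12 / 17/96 = 8/17
P(X=1 | obs) = 3/32 / 17/96 = 9/17

P(X=0) = 8/17, P(X=1) = 9/17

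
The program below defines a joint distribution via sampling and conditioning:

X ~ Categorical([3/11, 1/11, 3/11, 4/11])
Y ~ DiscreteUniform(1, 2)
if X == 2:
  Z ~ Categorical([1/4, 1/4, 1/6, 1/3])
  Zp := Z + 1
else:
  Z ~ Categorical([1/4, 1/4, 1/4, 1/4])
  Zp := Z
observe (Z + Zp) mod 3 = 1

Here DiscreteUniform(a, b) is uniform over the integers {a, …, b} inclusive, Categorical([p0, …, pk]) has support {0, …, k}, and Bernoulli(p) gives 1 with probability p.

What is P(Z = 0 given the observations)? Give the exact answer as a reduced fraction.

Enumerate traces; 10 have nonzero weight after conditioning:
  (X=0, Y=1, Z=2) weight 3/88
  (X=0, Y=2, Z=2) weight 3/88
  (X=1, Y=1, Z=2) weight 1/88
  (X=1, Y=2, Z=2) weight 1/88
  (X=2, Y=1, Z=0) weight 3/88
  (X=2, Y=1, Z=3) weight 1/22
  (X=2, Y=2, Z=0) weight 3/88
  (X=2, Y=2, Z=3) weight 1/22
  … 2 more
Group by Z:
  weight(Z=0) = 3/44
  weight(Z=2) = 2/11
  weight(Z=3) = 1/11
Total weight = 3/44 + 2/11 + 1/11 = 15/44
P(Z=0 | obs) = 3/44 / 15/44 = 1/5
P(Z=2 | obs) = 2/11 / 15/44 = 8/15
P(Z=3 | obs) = 1/11 / 15/44 = 4/15

P(Z = 0 | obs) = 1/5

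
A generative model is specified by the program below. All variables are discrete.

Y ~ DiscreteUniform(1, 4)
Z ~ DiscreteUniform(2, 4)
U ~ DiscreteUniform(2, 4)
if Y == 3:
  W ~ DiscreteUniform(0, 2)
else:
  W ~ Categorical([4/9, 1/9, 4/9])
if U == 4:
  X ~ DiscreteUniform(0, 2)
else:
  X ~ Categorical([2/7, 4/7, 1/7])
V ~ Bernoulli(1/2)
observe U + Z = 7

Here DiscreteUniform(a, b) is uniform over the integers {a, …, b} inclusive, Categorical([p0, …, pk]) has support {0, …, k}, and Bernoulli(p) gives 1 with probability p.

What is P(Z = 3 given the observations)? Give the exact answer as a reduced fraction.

Enumerate traces; 144 have nonzero weight after conditioning:
  (Y=1, Z=3, U=4, W=0, X=0, V=0) weight 1/486
  (Y=1, Z=3, U=4, W=0, X=0, V=1) weight 1/486
  (Y=1, Z=3, U=4, W=0, X=1, V=0) weight 1/486
  (Y=1, Z=3, U=4, W=0, X=1, V=1) weight 1/486
  (Y=1, Z=3, U=4, W=0, X=2, V=0) weight 1/486
  (Y=1, Z=3, U=4, W=0, X=2, V=1) weight 1/486
  (Y=1, Z=3, U=4, W=1, X=0, V=0) weight 1/1944
  (Y=1, Z=3, U=4, W=1, X=0, V=1) weight 1/1944
  (Y=1, Z=4, U=3, W=0, X=0, V=0) weight 1/567
  … 135 more
Group by Z:
  weight(Z=3) = 1/9
  weight(Z=4) = 1/9
Total weight = 1/9 + 1/9 = 2/9
P(Z=3 | obs) = 1/9 / 2/9 = 1/2
P(Z=4 | obs) = 1/9 / 2/9 = 1/2

P(Z = 3 | obs) = 1/2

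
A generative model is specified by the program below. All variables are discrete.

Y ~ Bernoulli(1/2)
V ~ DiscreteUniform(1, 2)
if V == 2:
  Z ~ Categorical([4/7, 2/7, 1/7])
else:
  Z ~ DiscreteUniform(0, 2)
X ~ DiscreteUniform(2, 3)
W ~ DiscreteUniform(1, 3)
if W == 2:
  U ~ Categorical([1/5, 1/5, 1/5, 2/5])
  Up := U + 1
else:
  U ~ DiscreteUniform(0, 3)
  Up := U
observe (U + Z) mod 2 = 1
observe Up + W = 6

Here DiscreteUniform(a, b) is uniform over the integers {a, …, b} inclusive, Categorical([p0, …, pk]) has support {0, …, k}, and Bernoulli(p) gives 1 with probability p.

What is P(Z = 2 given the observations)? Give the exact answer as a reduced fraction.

Enumerate traces; 32 have nonzero weight after conditioning:
  (Y=0, V=1, Z=0, X=2, W=2, U=3) weight 1/180
  (Y=0, V=1, Z=0, X=2, W=3, U=3) weight 1/288
  (Y=0, V=1, Z=0, X=3, W=2, U=3) weight 1/180
  (Y=0, V=1, Z=0, X=3, W=3, U=3) weight 1/288
  (Y=0, V=1, Z=2, X=2, W=2, U=3) weight 1/180
  (Y=0, V=1, Z=2, X=2, W=3, U=3) weight 1/288
  (Y=0, V=1, Z=2, X=3, W=2, U=3) weight 1/180
  (Y=0, V=1, Z=2, X=3, W=3, U=3) weight 1/288
  … 24 more
Group by Z:
  weight(Z=0) = 247/2520
  weight(Z=2) = 13/252
Total weight = 247/2520 + 13/252 = 377/2520
P(Z=0 | obs) = 247/2520 / 377/2520 = 19/29
P(Z=2 | obs) = 13/252 / 377/2520 = 10/29

P(Z = 2 | obs) = 10/29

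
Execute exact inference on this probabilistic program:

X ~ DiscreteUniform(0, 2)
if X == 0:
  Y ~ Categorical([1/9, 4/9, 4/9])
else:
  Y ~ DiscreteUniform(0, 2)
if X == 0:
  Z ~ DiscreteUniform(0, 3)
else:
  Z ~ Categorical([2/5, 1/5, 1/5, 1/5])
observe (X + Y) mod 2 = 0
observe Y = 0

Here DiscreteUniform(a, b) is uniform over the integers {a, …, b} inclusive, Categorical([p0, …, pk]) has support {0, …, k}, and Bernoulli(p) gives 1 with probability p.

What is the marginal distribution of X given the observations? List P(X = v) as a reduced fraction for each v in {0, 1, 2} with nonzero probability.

Enumerate traces; 8 have nonzero weight after conditioning:
  (X=0, Y=0, Z=0) weight 1/108
  (X=0, Y=0, Z=1) weight 1/108
  (X=0, Y=0, Z=2) weight 1/108
  (X=0, Y=0, Z=3) weight 1/108
  (X=2, Y=0, Z=0) weight 2/45
  (X=2, Y=0, Z=1) weight 1/45
  (X=2, Y=0, Z=2) weight 1/45
  (X=2, Y=0, Z=3) weight 1/45
Group by X:
  weight(X=0) = 1/27
  weight(X=2) = 1/9
Total weight = 1/27 + 1/9 = 4/27
P(X=0 | obs) = 1/27 / 4/27 = 1/4
P(X=2 | obs) = 1/9 / 4/27 = 3/4

P(X=0) = 1/4, P(X=2) = 3/4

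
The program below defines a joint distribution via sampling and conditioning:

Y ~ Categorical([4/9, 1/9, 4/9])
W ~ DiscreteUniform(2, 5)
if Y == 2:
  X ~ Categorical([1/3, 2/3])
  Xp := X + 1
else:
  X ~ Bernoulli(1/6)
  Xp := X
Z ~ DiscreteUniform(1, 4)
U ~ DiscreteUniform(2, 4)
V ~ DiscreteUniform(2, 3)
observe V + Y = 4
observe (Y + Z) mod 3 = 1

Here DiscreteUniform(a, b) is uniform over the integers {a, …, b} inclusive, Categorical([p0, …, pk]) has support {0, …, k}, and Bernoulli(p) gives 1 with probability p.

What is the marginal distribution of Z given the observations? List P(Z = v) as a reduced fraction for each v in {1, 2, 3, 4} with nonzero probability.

P(Z=2) = 4/5, P(Z=3) = 1/5

Enumerate traces; 48 have nonzero weight after conditioning:
  (Y=1, W=2, X=0, Z=3, U=2, V=3) weight 5/5184
  (Y=1, W=2, X=0, Z=3, U=3, V=3) weight 5/5184
  (Y=1, W=2, X=0, Z=3, U=4, V=3) weight 5/5184
  (Y=1, W=2, X=1, Z=3, U=2, V=3) weight 1/5184
  (Y=1, W=2, X=1, Z=3, U=3, V=3) weight 1/5184
  (Y=1, W=2, X=1, Z=3, U=4, V=3) weight 1/5184
  (Y=1, W=3, X=0, Z=3, U=2, V=3) weight 5/5184
  (Y=1, W=3, X=0, Z=3, U=3, V=3) weight 5/5184
  (Y=2, W=2, X=0, Z=2, U=2, V=2) weight 1/648
  … 39 more
Group by Z:
  weight(Z=2) = 1/18
  weight(Z=3) = 1/72
Total weight = 1/18 + 1/72 = 5/72
P(Z=2 | obs) = 1/18 / 5/72 = 4/5
P(Z=3 | obs) = 1/72 / 5/72 = 1/5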